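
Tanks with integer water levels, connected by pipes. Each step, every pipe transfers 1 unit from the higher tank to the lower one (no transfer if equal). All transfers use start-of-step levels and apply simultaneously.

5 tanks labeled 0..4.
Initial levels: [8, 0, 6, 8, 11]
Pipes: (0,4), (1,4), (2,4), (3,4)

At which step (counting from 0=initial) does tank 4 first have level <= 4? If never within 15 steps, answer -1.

Answer: 5

Derivation:
Step 1: flows [4->0,4->1,4->2,4->3] -> levels [9 1 7 9 7]
Step 2: flows [0->4,4->1,2=4,3->4] -> levels [8 2 7 8 8]
Step 3: flows [0=4,4->1,4->2,3=4] -> levels [8 3 8 8 6]
Step 4: flows [0->4,4->1,2->4,3->4] -> levels [7 4 7 7 8]
Step 5: flows [4->0,4->1,4->2,4->3] -> levels [8 5 8 8 4]
Tank 4 first reaches <=4 at step 5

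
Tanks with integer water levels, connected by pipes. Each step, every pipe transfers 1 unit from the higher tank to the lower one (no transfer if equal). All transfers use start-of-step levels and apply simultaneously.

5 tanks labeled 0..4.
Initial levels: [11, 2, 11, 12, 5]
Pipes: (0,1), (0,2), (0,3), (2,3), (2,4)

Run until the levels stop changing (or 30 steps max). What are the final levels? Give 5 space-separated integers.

Step 1: flows [0->1,0=2,3->0,3->2,2->4] -> levels [11 3 11 10 6]
Step 2: flows [0->1,0=2,0->3,2->3,2->4] -> levels [9 4 9 12 7]
Step 3: flows [0->1,0=2,3->0,3->2,2->4] -> levels [9 5 9 10 8]
Step 4: flows [0->1,0=2,3->0,3->2,2->4] -> levels [9 6 9 8 9]
Step 5: flows [0->1,0=2,0->3,2->3,2=4] -> levels [7 7 8 10 9]
Step 6: flows [0=1,2->0,3->0,3->2,4->2] -> levels [9 7 9 8 8]
Step 7: flows [0->1,0=2,0->3,2->3,2->4] -> levels [7 8 7 10 9]
Step 8: flows [1->0,0=2,3->0,3->2,4->2] -> levels [9 7 9 8 8]
  -> period-2 cycle: step 8 state = step 6 state; never stabilizes
  -> state at step 30: (30-6) mod 2 = 0, same as step 6 -> [9 7 9 8 8]

Answer: 9 7 9 8 8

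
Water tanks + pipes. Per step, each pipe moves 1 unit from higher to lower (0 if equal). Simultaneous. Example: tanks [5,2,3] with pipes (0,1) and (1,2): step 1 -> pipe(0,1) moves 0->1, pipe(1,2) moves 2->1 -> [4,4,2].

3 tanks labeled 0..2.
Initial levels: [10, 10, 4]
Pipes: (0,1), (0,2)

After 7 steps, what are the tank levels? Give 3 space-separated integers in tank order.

Step 1: flows [0=1,0->2] -> levels [9 10 5]
Step 2: flows [1->0,0->2] -> levels [9 9 6]
Step 3: flows [0=1,0->2] -> levels [8 9 7]
Step 4: flows [1->0,0->2] -> levels [8 8 8]
Step 5: flows [0=1,0=2] -> levels [8 8 8]
  -> stable; steps 6..7 unchanged -> [8 8 8]

Answer: 8 8 8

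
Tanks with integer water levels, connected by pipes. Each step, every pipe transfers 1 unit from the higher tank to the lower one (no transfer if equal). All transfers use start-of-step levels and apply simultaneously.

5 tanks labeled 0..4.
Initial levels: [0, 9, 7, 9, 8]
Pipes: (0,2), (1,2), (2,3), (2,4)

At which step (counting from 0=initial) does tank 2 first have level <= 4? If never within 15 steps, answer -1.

Answer: 5

Derivation:
Step 1: flows [2->0,1->2,3->2,4->2] -> levels [1 8 9 8 7]
Step 2: flows [2->0,2->1,2->3,2->4] -> levels [2 9 5 9 8]
Step 3: flows [2->0,1->2,3->2,4->2] -> levels [3 8 7 8 7]
Step 4: flows [2->0,1->2,3->2,2=4] -> levels [4 7 8 7 7]
Step 5: flows [2->0,2->1,2->3,2->4] -> levels [5 8 4 8 8]
Tank 2 first reaches <=4 at step 5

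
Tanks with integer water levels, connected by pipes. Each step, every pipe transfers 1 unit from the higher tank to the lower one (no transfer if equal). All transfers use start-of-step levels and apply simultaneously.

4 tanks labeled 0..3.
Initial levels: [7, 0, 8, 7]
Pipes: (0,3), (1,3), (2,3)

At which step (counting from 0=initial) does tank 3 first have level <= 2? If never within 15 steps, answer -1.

Answer: -1

Derivation:
Step 1: flows [0=3,3->1,2->3] -> levels [7 1 7 7]
Step 2: flows [0=3,3->1,2=3] -> levels [7 2 7 6]
Step 3: flows [0->3,3->1,2->3] -> levels [6 3 6 7]
Step 4: flows [3->0,3->1,3->2] -> levels [7 4 7 4]
Step 5: flows [0->3,1=3,2->3] -> levels [6 4 6 6]
Step 6: flows [0=3,3->1,2=3] -> levels [6 5 6 5]
Step 7: flows [0->3,1=3,2->3] -> levels [5 5 5 7]
Step 8: flows [3->0,3->1,3->2] -> levels [6 6 6 4]
Step 9: flows [0->3,1->3,2->3] -> levels [5 5 5 7]
  -> period-2 cycle (repeats step 7); tank 3 never drops to <=2
Tank 3 never reaches <=2 within 15 steps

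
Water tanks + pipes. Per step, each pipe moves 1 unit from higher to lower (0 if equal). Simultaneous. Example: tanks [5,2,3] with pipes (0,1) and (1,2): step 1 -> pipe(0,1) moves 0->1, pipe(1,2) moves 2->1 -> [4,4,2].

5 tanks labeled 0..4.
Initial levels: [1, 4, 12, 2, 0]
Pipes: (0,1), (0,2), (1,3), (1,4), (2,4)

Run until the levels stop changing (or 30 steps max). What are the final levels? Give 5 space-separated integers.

Step 1: flows [1->0,2->0,1->3,1->4,2->4] -> levels [3 1 10 3 2]
Step 2: flows [0->1,2->0,3->1,4->1,2->4] -> levels [3 4 8 2 2]
Step 3: flows [1->0,2->0,1->3,1->4,2->4] -> levels [5 1 6 3 4]
Step 4: flows [0->1,2->0,3->1,4->1,2->4] -> levels [5 4 4 2 4]
Step 5: flows [0->1,0->2,1->3,1=4,2=4] -> levels [3 4 5 3 4]
Step 6: flows [1->0,2->0,1->3,1=4,2->4] -> levels [5 2 3 4 5]
Step 7: flows [0->1,0->2,3->1,4->1,4->2] -> levels [3 5 5 3 3]
Step 8: flows [1->0,2->0,1->3,1->4,2->4] -> levels [5 2 3 4 5]
  -> period-2 cycle: step 8 state = step 6 state; never stabilizes
  -> state at step 30: (30-6) mod 2 = 0, same as step 6 -> [5 2 3 4 5]

Answer: 5 2 3 4 5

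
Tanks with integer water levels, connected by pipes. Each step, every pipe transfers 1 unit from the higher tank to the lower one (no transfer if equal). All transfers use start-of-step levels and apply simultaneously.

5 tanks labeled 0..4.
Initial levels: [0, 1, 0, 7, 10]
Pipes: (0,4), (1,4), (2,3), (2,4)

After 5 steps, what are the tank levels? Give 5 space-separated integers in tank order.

Step 1: flows [4->0,4->1,3->2,4->2] -> levels [1 2 2 6 7]
Step 2: flows [4->0,4->1,3->2,4->2] -> levels [2 3 4 5 4]
Step 3: flows [4->0,4->1,3->2,2=4] -> levels [3 4 5 4 2]
Step 4: flows [0->4,1->4,2->3,2->4] -> levels [2 3 3 5 5]
Step 5: flows [4->0,4->1,3->2,4->2] -> levels [3 4 5 4 2]

Answer: 3 4 5 4 2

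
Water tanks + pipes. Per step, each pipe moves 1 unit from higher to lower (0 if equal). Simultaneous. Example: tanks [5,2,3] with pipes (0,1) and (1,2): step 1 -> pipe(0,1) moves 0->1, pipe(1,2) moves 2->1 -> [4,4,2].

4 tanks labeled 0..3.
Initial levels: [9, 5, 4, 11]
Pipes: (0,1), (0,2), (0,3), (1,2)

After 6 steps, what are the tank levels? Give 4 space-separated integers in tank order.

Step 1: flows [0->1,0->2,3->0,1->2] -> levels [8 5 6 10]
Step 2: flows [0->1,0->2,3->0,2->1] -> levels [7 7 6 9]
Step 3: flows [0=1,0->2,3->0,1->2] -> levels [7 6 8 8]
Step 4: flows [0->1,2->0,3->0,2->1] -> levels [8 8 6 7]
Step 5: flows [0=1,0->2,0->3,1->2] -> levels [6 7 8 8]
Step 6: flows [1->0,2->0,3->0,2->1] -> levels [9 7 6 7]

Answer: 9 7 6 7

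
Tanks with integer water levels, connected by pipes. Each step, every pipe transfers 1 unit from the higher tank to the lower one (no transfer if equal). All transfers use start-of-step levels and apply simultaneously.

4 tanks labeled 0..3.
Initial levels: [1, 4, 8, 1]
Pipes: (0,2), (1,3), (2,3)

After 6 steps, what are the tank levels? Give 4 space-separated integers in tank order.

Step 1: flows [2->0,1->3,2->3] -> levels [2 3 6 3]
Step 2: flows [2->0,1=3,2->3] -> levels [3 3 4 4]
Step 3: flows [2->0,3->1,2=3] -> levels [4 4 3 3]
Step 4: flows [0->2,1->3,2=3] -> levels [3 3 4 4]
  -> period-2 cycle: step 4 state = step 2 state
  -> state at step 6: (6-2) mod 2 = 0, same as step 2 -> [3 3 4 4]

Answer: 3 3 4 4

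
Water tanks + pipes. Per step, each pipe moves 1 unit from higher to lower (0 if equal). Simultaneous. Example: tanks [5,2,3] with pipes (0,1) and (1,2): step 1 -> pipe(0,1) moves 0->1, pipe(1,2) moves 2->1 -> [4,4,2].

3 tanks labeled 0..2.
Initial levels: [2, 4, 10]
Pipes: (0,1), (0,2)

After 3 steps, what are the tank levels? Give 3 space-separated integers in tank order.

Answer: 5 4 7

Derivation:
Step 1: flows [1->0,2->0] -> levels [4 3 9]
Step 2: flows [0->1,2->0] -> levels [4 4 8]
Step 3: flows [0=1,2->0] -> levels [5 4 7]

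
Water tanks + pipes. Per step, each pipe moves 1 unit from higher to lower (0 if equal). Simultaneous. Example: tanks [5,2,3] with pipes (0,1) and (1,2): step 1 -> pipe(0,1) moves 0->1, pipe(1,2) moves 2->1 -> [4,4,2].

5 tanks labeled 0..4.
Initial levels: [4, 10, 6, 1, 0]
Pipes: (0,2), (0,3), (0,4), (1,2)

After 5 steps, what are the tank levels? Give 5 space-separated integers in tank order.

Answer: 4 6 5 3 3

Derivation:
Step 1: flows [2->0,0->3,0->4,1->2] -> levels [3 9 6 2 1]
Step 2: flows [2->0,0->3,0->4,1->2] -> levels [2 8 6 3 2]
Step 3: flows [2->0,3->0,0=4,1->2] -> levels [4 7 6 2 2]
Step 4: flows [2->0,0->3,0->4,1->2] -> levels [3 6 6 3 3]
Step 5: flows [2->0,0=3,0=4,1=2] -> levels [4 6 5 3 3]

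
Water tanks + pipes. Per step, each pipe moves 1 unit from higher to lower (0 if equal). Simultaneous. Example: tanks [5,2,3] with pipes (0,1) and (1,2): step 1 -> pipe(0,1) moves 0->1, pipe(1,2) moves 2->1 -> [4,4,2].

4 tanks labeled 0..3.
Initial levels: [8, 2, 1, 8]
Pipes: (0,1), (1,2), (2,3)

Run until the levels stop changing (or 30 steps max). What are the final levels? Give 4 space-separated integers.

Step 1: flows [0->1,1->2,3->2] -> levels [7 2 3 7]
Step 2: flows [0->1,2->1,3->2] -> levels [6 4 3 6]
Step 3: flows [0->1,1->2,3->2] -> levels [5 4 5 5]
Step 4: flows [0->1,2->1,2=3] -> levels [4 6 4 5]
Step 5: flows [1->0,1->2,3->2] -> levels [5 4 6 4]
Step 6: flows [0->1,2->1,2->3] -> levels [4 6 4 5]
  -> period-2 cycle: step 6 state = step 4 state; never stabilizes
  -> state at step 30: (30-4) mod 2 = 0, same as step 4 -> [4 6 4 5]

Answer: 4 6 4 5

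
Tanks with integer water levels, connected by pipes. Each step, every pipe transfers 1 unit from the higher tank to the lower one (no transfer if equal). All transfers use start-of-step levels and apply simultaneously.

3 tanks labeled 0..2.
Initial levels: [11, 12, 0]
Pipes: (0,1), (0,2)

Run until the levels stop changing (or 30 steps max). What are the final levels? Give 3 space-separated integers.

Answer: 7 8 8

Derivation:
Step 1: flows [1->0,0->2] -> levels [11 11 1]
Step 2: flows [0=1,0->2] -> levels [10 11 2]
Step 3: flows [1->0,0->2] -> levels [10 10 3]
Step 4: flows [0=1,0->2] -> levels [9 10 4]
Step 5: flows [1->0,0->2] -> levels [9 9 5]
Step 6: flows [0=1,0->2] -> levels [8 9 6]
Step 7: flows [1->0,0->2] -> levels [8 8 7]
Step 8: flows [0=1,0->2] -> levels [7 8 8]
Step 9: flows [1->0,2->0] -> levels [9 7 7]
Step 10: flows [0->1,0->2] -> levels [7 8 8]
  -> period-2 cycle: step 10 state = step 8 state; never stabilizes
  -> state at step 30: (30-8) mod 2 = 0, same as step 8 -> [7 8 8]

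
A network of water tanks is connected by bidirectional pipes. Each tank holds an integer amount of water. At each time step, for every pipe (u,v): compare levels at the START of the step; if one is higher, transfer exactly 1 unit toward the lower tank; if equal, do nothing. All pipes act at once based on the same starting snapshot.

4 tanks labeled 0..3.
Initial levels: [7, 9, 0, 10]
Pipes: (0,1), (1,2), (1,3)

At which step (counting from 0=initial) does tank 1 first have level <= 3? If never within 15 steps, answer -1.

Answer: -1

Derivation:
Step 1: flows [1->0,1->2,3->1] -> levels [8 8 1 9]
Step 2: flows [0=1,1->2,3->1] -> levels [8 8 2 8]
Step 3: flows [0=1,1->2,1=3] -> levels [8 7 3 8]
Step 4: flows [0->1,1->2,3->1] -> levels [7 8 4 7]
Step 5: flows [1->0,1->2,1->3] -> levels [8 5 5 8]
Step 6: flows [0->1,1=2,3->1] -> levels [7 7 5 7]
Step 7: flows [0=1,1->2,1=3] -> levels [7 6 6 7]
Step 8: flows [0->1,1=2,3->1] -> levels [6 8 6 6]
Step 9: flows [1->0,1->2,1->3] -> levels [7 5 7 7]
Step 10: flows [0->1,2->1,3->1] -> levels [6 8 6 6]
  -> period-2 cycle (repeats step 8); tank 1 never drops to <=3
Tank 1 never reaches <=3 within 15 steps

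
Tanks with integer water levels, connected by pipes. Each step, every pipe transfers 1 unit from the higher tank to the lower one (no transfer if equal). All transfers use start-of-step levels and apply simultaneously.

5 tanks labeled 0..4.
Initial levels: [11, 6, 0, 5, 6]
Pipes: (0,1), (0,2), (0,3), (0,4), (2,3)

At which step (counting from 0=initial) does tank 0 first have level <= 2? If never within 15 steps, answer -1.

Answer: -1

Derivation:
Step 1: flows [0->1,0->2,0->3,0->4,3->2] -> levels [7 7 2 5 7]
Step 2: flows [0=1,0->2,0->3,0=4,3->2] -> levels [5 7 4 5 7]
Step 3: flows [1->0,0->2,0=3,4->0,3->2] -> levels [6 6 6 4 6]
Step 4: flows [0=1,0=2,0->3,0=4,2->3] -> levels [5 6 5 6 6]
Step 5: flows [1->0,0=2,3->0,4->0,3->2] -> levels [8 5 6 4 5]
Step 6: flows [0->1,0->2,0->3,0->4,2->3] -> levels [4 6 6 6 6]
Step 7: flows [1->0,2->0,3->0,4->0,2=3] -> levels [8 5 5 5 5]
Step 8: flows [0->1,0->2,0->3,0->4,2=3] -> levels [4 6 6 6 6]
  -> period-2 cycle (repeats step 6); tank 0 never drops to <=2
Tank 0 never reaches <=2 within 15 steps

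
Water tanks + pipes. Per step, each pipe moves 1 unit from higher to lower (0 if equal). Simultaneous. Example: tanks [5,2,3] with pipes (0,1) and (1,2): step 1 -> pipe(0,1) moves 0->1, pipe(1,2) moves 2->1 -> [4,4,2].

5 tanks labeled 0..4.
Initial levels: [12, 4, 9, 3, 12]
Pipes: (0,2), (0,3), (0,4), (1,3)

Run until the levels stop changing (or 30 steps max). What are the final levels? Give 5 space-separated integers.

Step 1: flows [0->2,0->3,0=4,1->3] -> levels [10 3 10 5 12]
Step 2: flows [0=2,0->3,4->0,3->1] -> levels [10 4 10 5 11]
Step 3: flows [0=2,0->3,4->0,3->1] -> levels [10 5 10 5 10]
Step 4: flows [0=2,0->3,0=4,1=3] -> levels [9 5 10 6 10]
Step 5: flows [2->0,0->3,4->0,3->1] -> levels [10 6 9 6 9]
Step 6: flows [0->2,0->3,0->4,1=3] -> levels [7 6 10 7 10]
Step 7: flows [2->0,0=3,4->0,3->1] -> levels [9 7 9 6 9]
Step 8: flows [0=2,0->3,0=4,1->3] -> levels [8 6 9 8 9]
Step 9: flows [2->0,0=3,4->0,3->1] -> levels [10 7 8 7 8]
Step 10: flows [0->2,0->3,0->4,1=3] -> levels [7 7 9 8 9]
Step 11: flows [2->0,3->0,4->0,3->1] -> levels [10 8 8 6 8]
Step 12: flows [0->2,0->3,0->4,1->3] -> levels [7 7 9 8 9]
  -> period-2 cycle: step 12 state = step 10 state; never stabilizes
  -> state at step 30: (30-10) mod 2 = 0, same as step 10 -> [7 7 9 8 9]

Answer: 7 7 9 8 9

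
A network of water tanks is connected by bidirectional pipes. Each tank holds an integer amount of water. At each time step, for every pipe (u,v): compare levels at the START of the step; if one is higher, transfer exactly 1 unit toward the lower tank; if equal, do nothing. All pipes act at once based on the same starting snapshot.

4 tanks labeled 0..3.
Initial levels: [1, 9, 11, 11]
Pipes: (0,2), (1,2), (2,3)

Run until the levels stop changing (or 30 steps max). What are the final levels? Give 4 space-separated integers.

Step 1: flows [2->0,2->1,2=3] -> levels [2 10 9 11]
Step 2: flows [2->0,1->2,3->2] -> levels [3 9 10 10]
Step 3: flows [2->0,2->1,2=3] -> levels [4 10 8 10]
Step 4: flows [2->0,1->2,3->2] -> levels [5 9 9 9]
Step 5: flows [2->0,1=2,2=3] -> levels [6 9 8 9]
Step 6: flows [2->0,1->2,3->2] -> levels [7 8 9 8]
Step 7: flows [2->0,2->1,2->3] -> levels [8 9 6 9]
Step 8: flows [0->2,1->2,3->2] -> levels [7 8 9 8]
  -> period-2 cycle: step 8 state = step 6 state; never stabilizes
  -> state at step 30: (30-6) mod 2 = 0, same as step 6 -> [7 8 9 8]

Answer: 7 8 9 8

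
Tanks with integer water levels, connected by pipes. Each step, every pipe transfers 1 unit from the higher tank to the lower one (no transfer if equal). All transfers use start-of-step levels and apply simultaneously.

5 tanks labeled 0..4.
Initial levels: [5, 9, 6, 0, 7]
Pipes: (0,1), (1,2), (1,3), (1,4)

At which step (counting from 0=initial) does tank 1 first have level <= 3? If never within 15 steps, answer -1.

Step 1: flows [1->0,1->2,1->3,1->4] -> levels [6 5 7 1 8]
Step 2: flows [0->1,2->1,1->3,4->1] -> levels [5 7 6 2 7]
Step 3: flows [1->0,1->2,1->3,1=4] -> levels [6 4 7 3 7]
Step 4: flows [0->1,2->1,1->3,4->1] -> levels [5 6 6 4 6]
Step 5: flows [1->0,1=2,1->3,1=4] -> levels [6 4 6 5 6]
Step 6: flows [0->1,2->1,3->1,4->1] -> levels [5 8 5 4 5]
Step 7: flows [1->0,1->2,1->3,1->4] -> levels [6 4 6 5 6]
  -> period-2 cycle (repeats step 5); tank 1 never drops to <=3
Tank 1 never reaches <=3 within 15 steps

Answer: -1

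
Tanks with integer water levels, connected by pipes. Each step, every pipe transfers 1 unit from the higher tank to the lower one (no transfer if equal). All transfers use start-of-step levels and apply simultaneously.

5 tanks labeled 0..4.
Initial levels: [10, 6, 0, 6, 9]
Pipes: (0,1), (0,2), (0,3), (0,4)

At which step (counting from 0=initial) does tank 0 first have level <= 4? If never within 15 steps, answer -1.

Answer: 5

Derivation:
Step 1: flows [0->1,0->2,0->3,0->4] -> levels [6 7 1 7 10]
Step 2: flows [1->0,0->2,3->0,4->0] -> levels [8 6 2 6 9]
Step 3: flows [0->1,0->2,0->3,4->0] -> levels [6 7 3 7 8]
Step 4: flows [1->0,0->2,3->0,4->0] -> levels [8 6 4 6 7]
Step 5: flows [0->1,0->2,0->3,0->4] -> levels [4 7 5 7 8]
Tank 0 first reaches <=4 at step 5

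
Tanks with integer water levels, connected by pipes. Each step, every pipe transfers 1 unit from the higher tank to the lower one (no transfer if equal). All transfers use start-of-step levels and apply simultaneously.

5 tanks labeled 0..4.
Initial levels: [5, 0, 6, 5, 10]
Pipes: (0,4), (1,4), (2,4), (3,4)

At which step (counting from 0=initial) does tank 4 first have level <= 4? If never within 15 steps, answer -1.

Step 1: flows [4->0,4->1,4->2,4->3] -> levels [6 1 7 6 6]
Step 2: flows [0=4,4->1,2->4,3=4] -> levels [6 2 6 6 6]
Step 3: flows [0=4,4->1,2=4,3=4] -> levels [6 3 6 6 5]
Step 4: flows [0->4,4->1,2->4,3->4] -> levels [5 4 5 5 7]
Step 5: flows [4->0,4->1,4->2,4->3] -> levels [6 5 6 6 3]
Tank 4 first reaches <=4 at step 5

Answer: 5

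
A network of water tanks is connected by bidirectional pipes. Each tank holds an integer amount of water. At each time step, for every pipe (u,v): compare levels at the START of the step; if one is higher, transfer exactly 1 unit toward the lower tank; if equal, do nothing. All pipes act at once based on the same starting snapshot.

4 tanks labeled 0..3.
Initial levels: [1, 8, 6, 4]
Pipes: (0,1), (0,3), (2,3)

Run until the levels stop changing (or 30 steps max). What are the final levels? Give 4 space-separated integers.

Answer: 6 4 5 4

Derivation:
Step 1: flows [1->0,3->0,2->3] -> levels [3 7 5 4]
Step 2: flows [1->0,3->0,2->3] -> levels [5 6 4 4]
Step 3: flows [1->0,0->3,2=3] -> levels [5 5 4 5]
Step 4: flows [0=1,0=3,3->2] -> levels [5 5 5 4]
Step 5: flows [0=1,0->3,2->3] -> levels [4 5 4 6]
Step 6: flows [1->0,3->0,3->2] -> levels [6 4 5 4]
Step 7: flows [0->1,0->3,2->3] -> levels [4 5 4 6]
  -> period-2 cycle: step 7 state = step 5 state; never stabilizes
  -> state at step 30: (30-5) mod 2 = 1, same as step 6 -> [6 4 5 4]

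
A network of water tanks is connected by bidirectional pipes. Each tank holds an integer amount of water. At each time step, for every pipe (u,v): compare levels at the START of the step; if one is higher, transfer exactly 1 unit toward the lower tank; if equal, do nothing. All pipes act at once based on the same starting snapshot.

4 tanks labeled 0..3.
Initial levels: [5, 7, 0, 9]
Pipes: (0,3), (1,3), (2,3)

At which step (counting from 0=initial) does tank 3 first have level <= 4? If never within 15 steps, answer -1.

Answer: 6

Derivation:
Step 1: flows [3->0,3->1,3->2] -> levels [6 8 1 6]
Step 2: flows [0=3,1->3,3->2] -> levels [6 7 2 6]
Step 3: flows [0=3,1->3,3->2] -> levels [6 6 3 6]
Step 4: flows [0=3,1=3,3->2] -> levels [6 6 4 5]
Step 5: flows [0->3,1->3,3->2] -> levels [5 5 5 6]
Step 6: flows [3->0,3->1,3->2] -> levels [6 6 6 3]
Tank 3 first reaches <=4 at step 6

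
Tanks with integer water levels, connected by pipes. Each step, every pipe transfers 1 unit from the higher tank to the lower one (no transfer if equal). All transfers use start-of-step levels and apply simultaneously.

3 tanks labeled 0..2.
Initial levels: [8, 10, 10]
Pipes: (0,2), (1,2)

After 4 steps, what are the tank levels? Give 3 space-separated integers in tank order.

Answer: 9 9 10

Derivation:
Step 1: flows [2->0,1=2] -> levels [9 10 9]
Step 2: flows [0=2,1->2] -> levels [9 9 10]
Step 3: flows [2->0,2->1] -> levels [10 10 8]
Step 4: flows [0->2,1->2] -> levels [9 9 10]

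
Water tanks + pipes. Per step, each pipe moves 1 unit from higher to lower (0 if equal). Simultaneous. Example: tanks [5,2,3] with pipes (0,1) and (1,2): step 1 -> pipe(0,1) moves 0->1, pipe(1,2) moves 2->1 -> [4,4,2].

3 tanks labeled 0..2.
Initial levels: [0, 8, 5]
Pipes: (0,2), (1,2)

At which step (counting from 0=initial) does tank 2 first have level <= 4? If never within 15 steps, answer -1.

Answer: 4

Derivation:
Step 1: flows [2->0,1->2] -> levels [1 7 5]
Step 2: flows [2->0,1->2] -> levels [2 6 5]
Step 3: flows [2->0,1->2] -> levels [3 5 5]
Step 4: flows [2->0,1=2] -> levels [4 5 4]
Tank 2 first reaches <=4 at step 4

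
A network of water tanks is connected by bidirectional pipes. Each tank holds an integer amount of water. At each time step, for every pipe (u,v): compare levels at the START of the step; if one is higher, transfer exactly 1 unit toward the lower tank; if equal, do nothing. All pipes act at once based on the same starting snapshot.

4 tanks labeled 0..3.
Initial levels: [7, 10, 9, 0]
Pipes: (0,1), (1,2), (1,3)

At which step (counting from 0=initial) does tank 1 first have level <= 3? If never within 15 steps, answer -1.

Step 1: flows [1->0,1->2,1->3] -> levels [8 7 10 1]
Step 2: flows [0->1,2->1,1->3] -> levels [7 8 9 2]
Step 3: flows [1->0,2->1,1->3] -> levels [8 7 8 3]
Step 4: flows [0->1,2->1,1->3] -> levels [7 8 7 4]
Step 5: flows [1->0,1->2,1->3] -> levels [8 5 8 5]
Step 6: flows [0->1,2->1,1=3] -> levels [7 7 7 5]
Step 7: flows [0=1,1=2,1->3] -> levels [7 6 7 6]
Step 8: flows [0->1,2->1,1=3] -> levels [6 8 6 6]
Step 9: flows [1->0,1->2,1->3] -> levels [7 5 7 7]
Step 10: flows [0->1,2->1,3->1] -> levels [6 8 6 6]
  -> period-2 cycle (repeats step 8); tank 1 never drops to <=3
Tank 1 never reaches <=3 within 15 steps

Answer: -1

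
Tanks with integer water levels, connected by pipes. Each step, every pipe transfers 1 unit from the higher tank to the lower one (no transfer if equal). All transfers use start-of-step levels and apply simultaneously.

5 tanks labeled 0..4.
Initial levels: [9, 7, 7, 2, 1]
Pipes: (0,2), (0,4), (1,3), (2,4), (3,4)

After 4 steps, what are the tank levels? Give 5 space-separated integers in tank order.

Step 1: flows [0->2,0->4,1->3,2->4,3->4] -> levels [7 6 7 2 4]
Step 2: flows [0=2,0->4,1->3,2->4,4->3] -> levels [6 5 6 4 5]
Step 3: flows [0=2,0->4,1->3,2->4,4->3] -> levels [5 4 5 6 6]
Step 4: flows [0=2,4->0,3->1,4->2,3=4] -> levels [6 5 6 5 4]

Answer: 6 5 6 5 4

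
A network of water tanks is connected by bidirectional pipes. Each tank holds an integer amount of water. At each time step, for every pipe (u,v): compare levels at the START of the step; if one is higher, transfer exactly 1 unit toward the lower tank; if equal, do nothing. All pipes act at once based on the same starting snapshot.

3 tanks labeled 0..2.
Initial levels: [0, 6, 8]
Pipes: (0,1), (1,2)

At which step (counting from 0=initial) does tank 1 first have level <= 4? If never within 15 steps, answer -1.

Step 1: flows [1->0,2->1] -> levels [1 6 7]
Step 2: flows [1->0,2->1] -> levels [2 6 6]
Step 3: flows [1->0,1=2] -> levels [3 5 6]
Step 4: flows [1->0,2->1] -> levels [4 5 5]
Step 5: flows [1->0,1=2] -> levels [5 4 5]
Tank 1 first reaches <=4 at step 5

Answer: 5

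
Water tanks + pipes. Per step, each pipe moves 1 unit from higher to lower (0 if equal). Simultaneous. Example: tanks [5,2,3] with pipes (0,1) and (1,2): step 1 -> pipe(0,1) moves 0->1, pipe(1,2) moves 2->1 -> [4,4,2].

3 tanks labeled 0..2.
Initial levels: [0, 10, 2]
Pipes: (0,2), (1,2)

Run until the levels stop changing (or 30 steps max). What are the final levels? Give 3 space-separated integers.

Step 1: flows [2->0,1->2] -> levels [1 9 2]
Step 2: flows [2->0,1->2] -> levels [2 8 2]
Step 3: flows [0=2,1->2] -> levels [2 7 3]
Step 4: flows [2->0,1->2] -> levels [3 6 3]
Step 5: flows [0=2,1->2] -> levels [3 5 4]
Step 6: flows [2->0,1->2] -> levels [4 4 4]
Step 7: flows [0=2,1=2] -> levels [4 4 4]
  -> stable (no change)

Answer: 4 4 4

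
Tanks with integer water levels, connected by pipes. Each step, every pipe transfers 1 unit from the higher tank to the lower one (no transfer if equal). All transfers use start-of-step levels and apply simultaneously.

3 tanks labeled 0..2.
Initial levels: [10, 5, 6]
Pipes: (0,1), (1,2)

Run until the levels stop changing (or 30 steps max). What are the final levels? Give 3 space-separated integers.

Step 1: flows [0->1,2->1] -> levels [9 7 5]
Step 2: flows [0->1,1->2] -> levels [8 7 6]
Step 3: flows [0->1,1->2] -> levels [7 7 7]
Step 4: flows [0=1,1=2] -> levels [7 7 7]
  -> stable (no change)

Answer: 7 7 7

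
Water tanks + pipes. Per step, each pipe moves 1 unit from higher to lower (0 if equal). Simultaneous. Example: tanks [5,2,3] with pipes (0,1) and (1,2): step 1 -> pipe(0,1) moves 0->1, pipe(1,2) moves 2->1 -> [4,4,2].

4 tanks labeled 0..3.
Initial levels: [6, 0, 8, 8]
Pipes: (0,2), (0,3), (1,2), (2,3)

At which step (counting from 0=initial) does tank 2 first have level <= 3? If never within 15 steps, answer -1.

Answer: -1

Derivation:
Step 1: flows [2->0,3->0,2->1,2=3] -> levels [8 1 6 7]
Step 2: flows [0->2,0->3,2->1,3->2] -> levels [6 2 7 7]
Step 3: flows [2->0,3->0,2->1,2=3] -> levels [8 3 5 6]
Step 4: flows [0->2,0->3,2->1,3->2] -> levels [6 4 6 6]
Step 5: flows [0=2,0=3,2->1,2=3] -> levels [6 5 5 6]
Step 6: flows [0->2,0=3,1=2,3->2] -> levels [5 5 7 5]
Step 7: flows [2->0,0=3,2->1,2->3] -> levels [6 6 4 6]
Step 8: flows [0->2,0=3,1->2,3->2] -> levels [5 5 7 5]
  -> period-2 cycle (repeats step 6); tank 2 never drops to <=3
Tank 2 never reaches <=3 within 15 steps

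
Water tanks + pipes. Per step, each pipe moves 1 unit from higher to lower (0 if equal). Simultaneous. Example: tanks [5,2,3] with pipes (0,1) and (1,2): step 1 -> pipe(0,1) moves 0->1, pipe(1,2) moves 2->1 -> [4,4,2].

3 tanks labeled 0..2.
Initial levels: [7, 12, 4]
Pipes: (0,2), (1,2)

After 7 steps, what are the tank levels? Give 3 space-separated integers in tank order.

Answer: 8 8 7

Derivation:
Step 1: flows [0->2,1->2] -> levels [6 11 6]
Step 2: flows [0=2,1->2] -> levels [6 10 7]
Step 3: flows [2->0,1->2] -> levels [7 9 7]
Step 4: flows [0=2,1->2] -> levels [7 8 8]
Step 5: flows [2->0,1=2] -> levels [8 8 7]
Step 6: flows [0->2,1->2] -> levels [7 7 9]
Step 7: flows [2->0,2->1] -> levels [8 8 7]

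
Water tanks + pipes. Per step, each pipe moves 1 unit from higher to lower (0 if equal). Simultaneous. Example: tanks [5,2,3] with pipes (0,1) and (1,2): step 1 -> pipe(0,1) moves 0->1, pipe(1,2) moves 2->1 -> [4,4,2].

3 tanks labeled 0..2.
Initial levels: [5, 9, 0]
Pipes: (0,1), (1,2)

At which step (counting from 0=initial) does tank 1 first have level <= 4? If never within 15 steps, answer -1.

Step 1: flows [1->0,1->2] -> levels [6 7 1]
Step 2: flows [1->0,1->2] -> levels [7 5 2]
Step 3: flows [0->1,1->2] -> levels [6 5 3]
Step 4: flows [0->1,1->2] -> levels [5 5 4]
Step 5: flows [0=1,1->2] -> levels [5 4 5]
Tank 1 first reaches <=4 at step 5

Answer: 5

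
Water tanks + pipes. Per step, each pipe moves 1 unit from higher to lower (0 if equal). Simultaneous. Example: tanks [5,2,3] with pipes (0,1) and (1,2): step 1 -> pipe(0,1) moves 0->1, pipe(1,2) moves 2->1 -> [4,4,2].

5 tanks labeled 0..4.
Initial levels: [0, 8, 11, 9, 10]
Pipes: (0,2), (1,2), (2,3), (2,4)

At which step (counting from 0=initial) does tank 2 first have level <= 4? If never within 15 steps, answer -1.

Answer: -1

Derivation:
Step 1: flows [2->0,2->1,2->3,2->4] -> levels [1 9 7 10 11]
Step 2: flows [2->0,1->2,3->2,4->2] -> levels [2 8 9 9 10]
Step 3: flows [2->0,2->1,2=3,4->2] -> levels [3 9 8 9 9]
Step 4: flows [2->0,1->2,3->2,4->2] -> levels [4 8 10 8 8]
Step 5: flows [2->0,2->1,2->3,2->4] -> levels [5 9 6 9 9]
Step 6: flows [2->0,1->2,3->2,4->2] -> levels [6 8 8 8 8]
Step 7: flows [2->0,1=2,2=3,2=4] -> levels [7 8 7 8 8]
Step 8: flows [0=2,1->2,3->2,4->2] -> levels [7 7 10 7 7]
Step 9: flows [2->0,2->1,2->3,2->4] -> levels [8 8 6 8 8]
Step 10: flows [0->2,1->2,3->2,4->2] -> levels [7 7 10 7 7]
  -> period-2 cycle (repeats step 8); tank 2 never drops to <=4
Tank 2 never reaches <=4 within 15 steps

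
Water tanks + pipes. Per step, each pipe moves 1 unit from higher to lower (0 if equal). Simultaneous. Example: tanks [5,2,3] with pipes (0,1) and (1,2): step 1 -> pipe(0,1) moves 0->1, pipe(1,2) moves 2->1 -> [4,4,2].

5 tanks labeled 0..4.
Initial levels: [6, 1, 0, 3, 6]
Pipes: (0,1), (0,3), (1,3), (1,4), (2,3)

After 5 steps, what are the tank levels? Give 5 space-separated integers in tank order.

Step 1: flows [0->1,0->3,3->1,4->1,3->2] -> levels [4 4 1 2 5]
Step 2: flows [0=1,0->3,1->3,4->1,3->2] -> levels [3 4 2 3 4]
Step 3: flows [1->0,0=3,1->3,1=4,3->2] -> levels [4 2 3 3 4]
Step 4: flows [0->1,0->3,3->1,4->1,2=3] -> levels [2 5 3 3 3]
Step 5: flows [1->0,3->0,1->3,1->4,2=3] -> levels [4 2 3 3 4]

Answer: 4 2 3 3 4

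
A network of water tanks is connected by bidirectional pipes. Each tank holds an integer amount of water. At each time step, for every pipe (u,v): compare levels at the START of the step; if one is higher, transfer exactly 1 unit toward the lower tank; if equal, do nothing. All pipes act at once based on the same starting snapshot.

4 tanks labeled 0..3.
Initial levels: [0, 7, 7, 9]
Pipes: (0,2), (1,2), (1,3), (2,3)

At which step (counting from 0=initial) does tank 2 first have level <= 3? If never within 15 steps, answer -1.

Answer: -1

Derivation:
Step 1: flows [2->0,1=2,3->1,3->2] -> levels [1 8 7 7]
Step 2: flows [2->0,1->2,1->3,2=3] -> levels [2 6 7 8]
Step 3: flows [2->0,2->1,3->1,3->2] -> levels [3 8 6 6]
Step 4: flows [2->0,1->2,1->3,2=3] -> levels [4 6 6 7]
Step 5: flows [2->0,1=2,3->1,3->2] -> levels [5 7 6 5]
Step 6: flows [2->0,1->2,1->3,2->3] -> levels [6 5 5 7]
Step 7: flows [0->2,1=2,3->1,3->2] -> levels [5 6 7 5]
Step 8: flows [2->0,2->1,1->3,2->3] -> levels [6 6 4 7]
Step 9: flows [0->2,1->2,3->1,3->2] -> levels [5 6 7 5]
  -> period-2 cycle (repeats step 7); tank 2 never drops to <=3
Tank 2 never reaches <=3 within 15 steps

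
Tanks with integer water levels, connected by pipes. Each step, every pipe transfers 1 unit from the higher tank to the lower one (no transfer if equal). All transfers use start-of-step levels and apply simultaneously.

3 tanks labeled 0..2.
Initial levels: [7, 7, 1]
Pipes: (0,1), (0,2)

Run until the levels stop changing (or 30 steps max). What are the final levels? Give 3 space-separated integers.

Step 1: flows [0=1,0->2] -> levels [6 7 2]
Step 2: flows [1->0,0->2] -> levels [6 6 3]
Step 3: flows [0=1,0->2] -> levels [5 6 4]
Step 4: flows [1->0,0->2] -> levels [5 5 5]
Step 5: flows [0=1,0=2] -> levels [5 5 5]
  -> stable (no change)

Answer: 5 5 5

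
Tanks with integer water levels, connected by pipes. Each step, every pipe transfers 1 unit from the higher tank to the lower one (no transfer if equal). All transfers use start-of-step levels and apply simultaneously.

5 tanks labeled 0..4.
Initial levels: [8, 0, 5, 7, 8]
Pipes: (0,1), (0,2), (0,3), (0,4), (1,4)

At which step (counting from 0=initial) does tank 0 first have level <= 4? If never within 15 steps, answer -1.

Step 1: flows [0->1,0->2,0->3,0=4,4->1] -> levels [5 2 6 8 7]
Step 2: flows [0->1,2->0,3->0,4->0,4->1] -> levels [7 4 5 7 5]
Step 3: flows [0->1,0->2,0=3,0->4,4->1] -> levels [4 6 6 7 5]
Tank 0 first reaches <=4 at step 3

Answer: 3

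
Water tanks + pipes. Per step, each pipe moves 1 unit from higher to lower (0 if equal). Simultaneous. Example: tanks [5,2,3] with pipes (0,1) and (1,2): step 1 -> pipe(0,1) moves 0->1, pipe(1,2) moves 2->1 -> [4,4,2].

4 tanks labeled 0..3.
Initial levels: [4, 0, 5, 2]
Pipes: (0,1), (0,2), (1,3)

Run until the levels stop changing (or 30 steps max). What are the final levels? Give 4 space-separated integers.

Step 1: flows [0->1,2->0,3->1] -> levels [4 2 4 1]
Step 2: flows [0->1,0=2,1->3] -> levels [3 2 4 2]
Step 3: flows [0->1,2->0,1=3] -> levels [3 3 3 2]
Step 4: flows [0=1,0=2,1->3] -> levels [3 2 3 3]
Step 5: flows [0->1,0=2,3->1] -> levels [2 4 3 2]
Step 6: flows [1->0,2->0,1->3] -> levels [4 2 2 3]
Step 7: flows [0->1,0->2,3->1] -> levels [2 4 3 2]
  -> period-2 cycle: step 7 state = step 5 state; never stabilizes
  -> state at step 30: (30-5) mod 2 = 1, same as step 6 -> [4 2 2 3]

Answer: 4 2 2 3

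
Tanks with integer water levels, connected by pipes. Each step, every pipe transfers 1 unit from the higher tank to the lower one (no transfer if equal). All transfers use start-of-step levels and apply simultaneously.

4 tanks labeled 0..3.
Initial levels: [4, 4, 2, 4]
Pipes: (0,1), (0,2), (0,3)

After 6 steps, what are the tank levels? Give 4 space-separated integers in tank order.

Answer: 5 3 3 3

Derivation:
Step 1: flows [0=1,0->2,0=3] -> levels [3 4 3 4]
Step 2: flows [1->0,0=2,3->0] -> levels [5 3 3 3]
Step 3: flows [0->1,0->2,0->3] -> levels [2 4 4 4]
Step 4: flows [1->0,2->0,3->0] -> levels [5 3 3 3]
  -> period-2 cycle: step 4 state = step 2 state
  -> state at step 6: (6-2) mod 2 = 0, same as step 2 -> [5 3 3 3]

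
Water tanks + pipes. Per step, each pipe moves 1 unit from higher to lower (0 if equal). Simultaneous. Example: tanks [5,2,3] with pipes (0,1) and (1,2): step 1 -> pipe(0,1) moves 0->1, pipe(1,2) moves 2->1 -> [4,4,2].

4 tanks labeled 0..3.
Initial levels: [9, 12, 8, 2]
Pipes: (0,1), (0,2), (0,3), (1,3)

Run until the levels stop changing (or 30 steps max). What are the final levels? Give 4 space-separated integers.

Step 1: flows [1->0,0->2,0->3,1->3] -> levels [8 10 9 4]
Step 2: flows [1->0,2->0,0->3,1->3] -> levels [9 8 8 6]
Step 3: flows [0->1,0->2,0->3,1->3] -> levels [6 8 9 8]
Step 4: flows [1->0,2->0,3->0,1=3] -> levels [9 7 8 7]
Step 5: flows [0->1,0->2,0->3,1=3] -> levels [6 8 9 8]
  -> period-2 cycle: step 5 state = step 3 state; never stabilizes
  -> state at step 30: (30-3) mod 2 = 1, same as step 4 -> [9 7 8 7]

Answer: 9 7 8 7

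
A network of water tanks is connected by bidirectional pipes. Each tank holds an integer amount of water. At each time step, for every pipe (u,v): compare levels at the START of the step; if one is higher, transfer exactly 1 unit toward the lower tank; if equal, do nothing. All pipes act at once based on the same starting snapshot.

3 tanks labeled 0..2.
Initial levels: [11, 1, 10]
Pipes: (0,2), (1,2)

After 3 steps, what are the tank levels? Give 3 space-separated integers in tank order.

Answer: 9 4 9

Derivation:
Step 1: flows [0->2,2->1] -> levels [10 2 10]
Step 2: flows [0=2,2->1] -> levels [10 3 9]
Step 3: flows [0->2,2->1] -> levels [9 4 9]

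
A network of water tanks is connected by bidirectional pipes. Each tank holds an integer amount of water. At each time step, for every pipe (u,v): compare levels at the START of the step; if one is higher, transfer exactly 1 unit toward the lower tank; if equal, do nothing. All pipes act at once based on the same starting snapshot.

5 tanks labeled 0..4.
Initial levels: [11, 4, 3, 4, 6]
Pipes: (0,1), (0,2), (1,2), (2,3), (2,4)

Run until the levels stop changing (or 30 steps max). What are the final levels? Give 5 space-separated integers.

Step 1: flows [0->1,0->2,1->2,3->2,4->2] -> levels [9 4 7 3 5]
Step 2: flows [0->1,0->2,2->1,2->3,2->4] -> levels [7 6 5 4 6]
Step 3: flows [0->1,0->2,1->2,2->3,4->2] -> levels [5 6 7 5 5]
Step 4: flows [1->0,2->0,2->1,2->3,2->4] -> levels [7 6 3 6 6]
Step 5: flows [0->1,0->2,1->2,3->2,4->2] -> levels [5 6 7 5 5]
  -> period-2 cycle: step 5 state = step 3 state; never stabilizes
  -> state at step 30: (30-3) mod 2 = 1, same as step 4 -> [7 6 3 6 6]

Answer: 7 6 3 6 6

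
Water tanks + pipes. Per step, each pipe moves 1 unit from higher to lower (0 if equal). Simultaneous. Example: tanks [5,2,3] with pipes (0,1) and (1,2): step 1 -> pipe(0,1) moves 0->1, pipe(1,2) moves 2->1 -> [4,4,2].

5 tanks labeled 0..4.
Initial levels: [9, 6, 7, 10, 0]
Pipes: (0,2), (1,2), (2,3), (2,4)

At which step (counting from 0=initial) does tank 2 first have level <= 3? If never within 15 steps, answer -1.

Step 1: flows [0->2,2->1,3->2,2->4] -> levels [8 7 7 9 1]
Step 2: flows [0->2,1=2,3->2,2->4] -> levels [7 7 8 8 2]
Step 3: flows [2->0,2->1,2=3,2->4] -> levels [8 8 5 8 3]
Step 4: flows [0->2,1->2,3->2,2->4] -> levels [7 7 7 7 4]
Step 5: flows [0=2,1=2,2=3,2->4] -> levels [7 7 6 7 5]
Step 6: flows [0->2,1->2,3->2,2->4] -> levels [6 6 8 6 6]
Step 7: flows [2->0,2->1,2->3,2->4] -> levels [7 7 4 7 7]
Step 8: flows [0->2,1->2,3->2,4->2] -> levels [6 6 8 6 6]
  -> period-2 cycle (repeats step 6); tank 2 never drops to <=3
Tank 2 never reaches <=3 within 15 steps

Answer: -1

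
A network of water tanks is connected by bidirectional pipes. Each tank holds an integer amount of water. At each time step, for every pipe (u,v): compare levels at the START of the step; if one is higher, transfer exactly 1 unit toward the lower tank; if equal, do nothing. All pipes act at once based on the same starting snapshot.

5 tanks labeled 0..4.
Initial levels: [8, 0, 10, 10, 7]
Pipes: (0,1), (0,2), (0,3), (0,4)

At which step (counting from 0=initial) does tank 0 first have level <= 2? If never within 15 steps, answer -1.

Step 1: flows [0->1,2->0,3->0,0->4] -> levels [8 1 9 9 8]
Step 2: flows [0->1,2->0,3->0,0=4] -> levels [9 2 8 8 8]
Step 3: flows [0->1,0->2,0->3,0->4] -> levels [5 3 9 9 9]
Step 4: flows [0->1,2->0,3->0,4->0] -> levels [7 4 8 8 8]
Step 5: flows [0->1,2->0,3->0,4->0] -> levels [9 5 7 7 7]
Step 6: flows [0->1,0->2,0->3,0->4] -> levels [5 6 8 8 8]
Step 7: flows [1->0,2->0,3->0,4->0] -> levels [9 5 7 7 7]
  -> period-2 cycle (repeats step 5); tank 0 never drops to <=2
Tank 0 never reaches <=2 within 15 steps

Answer: -1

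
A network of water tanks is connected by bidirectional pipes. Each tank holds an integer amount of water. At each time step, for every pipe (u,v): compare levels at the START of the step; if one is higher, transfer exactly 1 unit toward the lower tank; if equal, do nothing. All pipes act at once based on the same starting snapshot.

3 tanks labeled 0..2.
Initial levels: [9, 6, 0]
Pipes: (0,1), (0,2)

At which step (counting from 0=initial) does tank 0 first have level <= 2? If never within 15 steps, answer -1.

Step 1: flows [0->1,0->2] -> levels [7 7 1]
Step 2: flows [0=1,0->2] -> levels [6 7 2]
Step 3: flows [1->0,0->2] -> levels [6 6 3]
Step 4: flows [0=1,0->2] -> levels [5 6 4]
Step 5: flows [1->0,0->2] -> levels [5 5 5]
Step 6: flows [0=1,0=2] -> levels [5 5 5]
  -> stable; tank 0 stays at 5 > 2
Tank 0 never reaches <=2 within 15 steps

Answer: -1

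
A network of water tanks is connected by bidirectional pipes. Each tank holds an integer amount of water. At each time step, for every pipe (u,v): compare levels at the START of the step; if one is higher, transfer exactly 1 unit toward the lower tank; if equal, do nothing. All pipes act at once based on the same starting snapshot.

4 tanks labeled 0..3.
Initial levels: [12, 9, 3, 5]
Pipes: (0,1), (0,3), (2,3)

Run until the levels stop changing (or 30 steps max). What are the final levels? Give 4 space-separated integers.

Answer: 6 8 7 8

Derivation:
Step 1: flows [0->1,0->3,3->2] -> levels [10 10 4 5]
Step 2: flows [0=1,0->3,3->2] -> levels [9 10 5 5]
Step 3: flows [1->0,0->3,2=3] -> levels [9 9 5 6]
Step 4: flows [0=1,0->3,3->2] -> levels [8 9 6 6]
Step 5: flows [1->0,0->3,2=3] -> levels [8 8 6 7]
Step 6: flows [0=1,0->3,3->2] -> levels [7 8 7 7]
Step 7: flows [1->0,0=3,2=3] -> levels [8 7 7 7]
Step 8: flows [0->1,0->3,2=3] -> levels [6 8 7 8]
Step 9: flows [1->0,3->0,3->2] -> levels [8 7 8 6]
Step 10: flows [0->1,0->3,2->3] -> levels [6 8 7 8]
  -> period-2 cycle: step 10 state = step 8 state; never stabilizes
  -> state at step 30: (30-8) mod 2 = 0, same as step 8 -> [6 8 7 8]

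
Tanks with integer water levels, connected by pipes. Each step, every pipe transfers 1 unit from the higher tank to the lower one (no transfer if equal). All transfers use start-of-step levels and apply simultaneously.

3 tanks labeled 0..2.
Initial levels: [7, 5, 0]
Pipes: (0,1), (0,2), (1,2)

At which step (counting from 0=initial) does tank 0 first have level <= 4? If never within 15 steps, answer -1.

Answer: 2

Derivation:
Step 1: flows [0->1,0->2,1->2] -> levels [5 5 2]
Step 2: flows [0=1,0->2,1->2] -> levels [4 4 4]
Tank 0 first reaches <=4 at step 2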